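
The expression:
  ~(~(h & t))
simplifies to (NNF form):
h & t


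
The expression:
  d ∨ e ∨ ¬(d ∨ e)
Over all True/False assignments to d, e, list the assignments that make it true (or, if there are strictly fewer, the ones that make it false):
is always true.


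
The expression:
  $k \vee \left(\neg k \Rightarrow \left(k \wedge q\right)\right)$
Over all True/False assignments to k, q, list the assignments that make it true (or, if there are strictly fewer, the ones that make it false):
is true only for:
  k=True, q=False;
  k=True, q=True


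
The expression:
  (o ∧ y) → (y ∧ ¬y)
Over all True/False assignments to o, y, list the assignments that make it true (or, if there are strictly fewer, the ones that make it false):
is false only for:
  o=True, y=True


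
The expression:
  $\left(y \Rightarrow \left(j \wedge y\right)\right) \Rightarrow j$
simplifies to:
$j \vee y$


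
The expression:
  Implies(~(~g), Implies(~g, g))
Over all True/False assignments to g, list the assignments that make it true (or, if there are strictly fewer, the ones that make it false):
is always true.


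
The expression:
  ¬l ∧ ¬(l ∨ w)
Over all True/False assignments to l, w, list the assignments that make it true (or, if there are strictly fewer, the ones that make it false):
is true only for:
  l=False, w=False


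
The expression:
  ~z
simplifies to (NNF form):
~z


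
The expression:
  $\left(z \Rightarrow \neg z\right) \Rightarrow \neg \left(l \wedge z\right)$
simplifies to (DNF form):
$\text{True}$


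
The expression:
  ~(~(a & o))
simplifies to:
a & o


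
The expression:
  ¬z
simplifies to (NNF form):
¬z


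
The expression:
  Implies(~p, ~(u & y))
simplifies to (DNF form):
p | ~u | ~y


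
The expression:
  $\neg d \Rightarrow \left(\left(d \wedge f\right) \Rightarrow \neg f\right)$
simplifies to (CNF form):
$\text{True}$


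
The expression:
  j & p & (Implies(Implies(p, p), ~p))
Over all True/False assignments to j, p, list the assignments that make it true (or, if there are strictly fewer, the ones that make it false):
is never true.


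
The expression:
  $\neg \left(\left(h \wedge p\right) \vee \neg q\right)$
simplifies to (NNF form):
$q \wedge \left(\neg h \vee \neg p\right)$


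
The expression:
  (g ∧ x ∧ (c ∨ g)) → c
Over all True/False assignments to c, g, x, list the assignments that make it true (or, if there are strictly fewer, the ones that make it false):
is false only for:
  c=False, g=True, x=True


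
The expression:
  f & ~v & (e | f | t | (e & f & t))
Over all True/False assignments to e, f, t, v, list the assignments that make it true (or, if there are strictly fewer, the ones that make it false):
is true only for:
  e=False, f=True, t=False, v=False;
  e=False, f=True, t=True, v=False;
  e=True, f=True, t=False, v=False;
  e=True, f=True, t=True, v=False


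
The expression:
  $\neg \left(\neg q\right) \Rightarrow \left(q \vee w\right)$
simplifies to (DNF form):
$\text{True}$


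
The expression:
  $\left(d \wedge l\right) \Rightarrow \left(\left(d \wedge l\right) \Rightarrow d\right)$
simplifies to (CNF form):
$\text{True}$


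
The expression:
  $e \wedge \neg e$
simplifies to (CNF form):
$\text{False}$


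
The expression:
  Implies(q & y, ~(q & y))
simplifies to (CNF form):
~q | ~y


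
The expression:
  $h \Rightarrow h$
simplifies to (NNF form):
$\text{True}$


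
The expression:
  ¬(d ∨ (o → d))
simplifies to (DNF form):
o ∧ ¬d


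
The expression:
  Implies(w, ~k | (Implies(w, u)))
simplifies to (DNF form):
u | ~k | ~w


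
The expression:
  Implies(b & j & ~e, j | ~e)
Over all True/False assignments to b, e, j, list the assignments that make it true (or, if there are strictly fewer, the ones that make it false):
is always true.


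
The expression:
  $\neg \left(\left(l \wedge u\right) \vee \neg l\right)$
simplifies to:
$l \wedge \neg u$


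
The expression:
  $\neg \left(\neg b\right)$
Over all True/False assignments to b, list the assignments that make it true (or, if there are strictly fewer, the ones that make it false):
is true only for:
  b=True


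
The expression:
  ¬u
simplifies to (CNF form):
¬u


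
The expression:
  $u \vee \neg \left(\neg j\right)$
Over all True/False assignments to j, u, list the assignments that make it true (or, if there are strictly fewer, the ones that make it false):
is false only for:
  j=False, u=False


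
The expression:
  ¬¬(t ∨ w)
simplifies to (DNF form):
t ∨ w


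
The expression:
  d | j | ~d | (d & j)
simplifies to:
True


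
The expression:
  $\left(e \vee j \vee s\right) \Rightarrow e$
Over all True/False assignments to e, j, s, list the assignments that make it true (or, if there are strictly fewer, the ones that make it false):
is false only for:
  e=False, j=False, s=True;
  e=False, j=True, s=False;
  e=False, j=True, s=True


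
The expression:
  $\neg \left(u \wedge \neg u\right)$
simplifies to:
$\text{True}$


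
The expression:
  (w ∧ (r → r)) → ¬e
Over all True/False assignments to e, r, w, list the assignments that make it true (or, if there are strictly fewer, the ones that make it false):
is false only for:
  e=True, r=False, w=True;
  e=True, r=True, w=True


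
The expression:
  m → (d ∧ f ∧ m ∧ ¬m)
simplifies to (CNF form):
¬m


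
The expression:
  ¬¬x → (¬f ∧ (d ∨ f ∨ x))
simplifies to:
¬f ∨ ¬x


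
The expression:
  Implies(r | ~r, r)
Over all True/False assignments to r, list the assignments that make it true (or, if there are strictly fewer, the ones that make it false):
is true only for:
  r=True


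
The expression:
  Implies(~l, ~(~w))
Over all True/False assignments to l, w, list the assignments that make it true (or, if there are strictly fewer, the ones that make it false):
is false only for:
  l=False, w=False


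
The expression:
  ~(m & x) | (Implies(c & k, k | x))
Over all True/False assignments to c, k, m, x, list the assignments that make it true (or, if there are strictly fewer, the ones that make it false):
is always true.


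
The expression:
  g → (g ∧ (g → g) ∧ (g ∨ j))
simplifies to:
True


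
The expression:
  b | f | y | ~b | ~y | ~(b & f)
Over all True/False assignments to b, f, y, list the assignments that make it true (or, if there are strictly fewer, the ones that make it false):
is always true.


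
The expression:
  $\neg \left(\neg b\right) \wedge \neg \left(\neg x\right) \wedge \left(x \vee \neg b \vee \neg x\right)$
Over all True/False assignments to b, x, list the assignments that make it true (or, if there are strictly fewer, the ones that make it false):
is true only for:
  b=True, x=True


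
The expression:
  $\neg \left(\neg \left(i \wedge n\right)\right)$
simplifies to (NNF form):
$i \wedge n$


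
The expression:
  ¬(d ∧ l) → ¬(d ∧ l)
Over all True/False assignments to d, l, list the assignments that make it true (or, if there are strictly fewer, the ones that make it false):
is always true.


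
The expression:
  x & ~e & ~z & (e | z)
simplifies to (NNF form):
False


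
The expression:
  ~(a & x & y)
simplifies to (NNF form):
~a | ~x | ~y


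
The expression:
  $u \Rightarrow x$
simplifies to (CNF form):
$x \vee \neg u$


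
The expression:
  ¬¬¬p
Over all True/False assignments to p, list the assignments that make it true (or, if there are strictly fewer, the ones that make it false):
is true only for:
  p=False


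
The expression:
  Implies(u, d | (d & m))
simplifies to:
d | ~u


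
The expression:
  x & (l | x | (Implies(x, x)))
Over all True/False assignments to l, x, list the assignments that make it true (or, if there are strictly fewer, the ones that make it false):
is true only for:
  l=False, x=True;
  l=True, x=True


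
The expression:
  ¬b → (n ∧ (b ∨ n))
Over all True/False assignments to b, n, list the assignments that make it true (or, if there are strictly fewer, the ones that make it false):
is false only for:
  b=False, n=False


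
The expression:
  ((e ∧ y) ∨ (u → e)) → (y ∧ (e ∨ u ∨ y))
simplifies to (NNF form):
y ∨ (u ∧ ¬e)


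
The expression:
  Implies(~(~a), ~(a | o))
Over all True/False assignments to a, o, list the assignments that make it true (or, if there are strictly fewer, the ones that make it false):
is true only for:
  a=False, o=False;
  a=False, o=True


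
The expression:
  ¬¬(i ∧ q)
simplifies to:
i ∧ q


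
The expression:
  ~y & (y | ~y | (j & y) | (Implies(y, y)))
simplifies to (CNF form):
~y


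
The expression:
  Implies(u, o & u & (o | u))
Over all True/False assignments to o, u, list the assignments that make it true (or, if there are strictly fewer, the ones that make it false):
is false only for:
  o=False, u=True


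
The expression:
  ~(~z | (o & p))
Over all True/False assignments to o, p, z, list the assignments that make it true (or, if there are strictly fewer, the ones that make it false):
is true only for:
  o=False, p=False, z=True;
  o=False, p=True, z=True;
  o=True, p=False, z=True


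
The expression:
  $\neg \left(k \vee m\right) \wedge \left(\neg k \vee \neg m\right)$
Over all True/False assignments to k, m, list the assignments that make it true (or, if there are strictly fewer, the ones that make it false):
is true only for:
  k=False, m=False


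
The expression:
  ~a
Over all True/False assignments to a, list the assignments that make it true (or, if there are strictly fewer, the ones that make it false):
is true only for:
  a=False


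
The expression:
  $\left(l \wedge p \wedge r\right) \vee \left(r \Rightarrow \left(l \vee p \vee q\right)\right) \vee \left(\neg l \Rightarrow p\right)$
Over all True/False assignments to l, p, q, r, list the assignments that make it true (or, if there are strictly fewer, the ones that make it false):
is false only for:
  l=False, p=False, q=False, r=True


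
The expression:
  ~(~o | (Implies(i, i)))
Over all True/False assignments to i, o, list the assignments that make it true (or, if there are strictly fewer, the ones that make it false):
is never true.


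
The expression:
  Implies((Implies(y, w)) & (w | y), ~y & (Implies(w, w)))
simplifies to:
~w | ~y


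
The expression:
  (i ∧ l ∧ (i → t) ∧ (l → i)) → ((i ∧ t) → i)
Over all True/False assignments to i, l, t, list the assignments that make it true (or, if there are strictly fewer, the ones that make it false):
is always true.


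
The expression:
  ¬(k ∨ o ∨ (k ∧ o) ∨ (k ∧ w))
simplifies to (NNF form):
¬k ∧ ¬o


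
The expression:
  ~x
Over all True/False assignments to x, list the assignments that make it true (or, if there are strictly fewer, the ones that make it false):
is true only for:
  x=False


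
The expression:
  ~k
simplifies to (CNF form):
~k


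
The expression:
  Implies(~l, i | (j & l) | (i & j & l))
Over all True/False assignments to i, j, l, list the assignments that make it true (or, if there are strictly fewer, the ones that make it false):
is false only for:
  i=False, j=False, l=False;
  i=False, j=True, l=False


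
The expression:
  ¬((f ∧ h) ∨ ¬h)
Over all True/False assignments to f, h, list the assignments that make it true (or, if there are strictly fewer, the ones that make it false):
is true only for:
  f=False, h=True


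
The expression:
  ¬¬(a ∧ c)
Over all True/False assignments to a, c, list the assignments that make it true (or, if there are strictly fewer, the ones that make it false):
is true only for:
  a=True, c=True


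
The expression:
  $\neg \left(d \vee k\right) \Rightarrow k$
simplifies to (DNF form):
$d \vee k$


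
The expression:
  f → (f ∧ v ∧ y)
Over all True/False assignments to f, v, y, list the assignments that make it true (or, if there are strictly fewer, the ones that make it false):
is false only for:
  f=True, v=False, y=False;
  f=True, v=False, y=True;
  f=True, v=True, y=False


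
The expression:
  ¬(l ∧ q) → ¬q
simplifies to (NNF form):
l ∨ ¬q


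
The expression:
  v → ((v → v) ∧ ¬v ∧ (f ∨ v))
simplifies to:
¬v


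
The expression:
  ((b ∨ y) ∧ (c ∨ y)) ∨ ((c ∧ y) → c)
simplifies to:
True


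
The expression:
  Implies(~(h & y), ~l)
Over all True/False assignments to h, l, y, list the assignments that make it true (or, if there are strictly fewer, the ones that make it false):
is false only for:
  h=False, l=True, y=False;
  h=False, l=True, y=True;
  h=True, l=True, y=False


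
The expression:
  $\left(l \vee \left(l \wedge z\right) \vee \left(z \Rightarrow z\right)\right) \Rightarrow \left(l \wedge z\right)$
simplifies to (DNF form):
$l \wedge z$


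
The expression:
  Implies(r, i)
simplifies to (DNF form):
i | ~r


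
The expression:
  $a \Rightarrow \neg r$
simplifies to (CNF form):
$\neg a \vee \neg r$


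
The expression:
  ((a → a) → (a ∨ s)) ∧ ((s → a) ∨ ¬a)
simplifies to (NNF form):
a ∨ s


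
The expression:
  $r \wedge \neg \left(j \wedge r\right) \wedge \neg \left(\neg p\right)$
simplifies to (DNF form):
$p \wedge r \wedge \neg j$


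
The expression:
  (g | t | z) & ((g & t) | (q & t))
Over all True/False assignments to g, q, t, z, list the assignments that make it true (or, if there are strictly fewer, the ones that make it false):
is true only for:
  g=False, q=True, t=True, z=False;
  g=False, q=True, t=True, z=True;
  g=True, q=False, t=True, z=False;
  g=True, q=False, t=True, z=True;
  g=True, q=True, t=True, z=False;
  g=True, q=True, t=True, z=True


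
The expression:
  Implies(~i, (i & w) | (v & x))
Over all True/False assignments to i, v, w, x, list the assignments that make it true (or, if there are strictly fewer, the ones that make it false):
is false only for:
  i=False, v=False, w=False, x=False;
  i=False, v=False, w=False, x=True;
  i=False, v=False, w=True, x=False;
  i=False, v=False, w=True, x=True;
  i=False, v=True, w=False, x=False;
  i=False, v=True, w=True, x=False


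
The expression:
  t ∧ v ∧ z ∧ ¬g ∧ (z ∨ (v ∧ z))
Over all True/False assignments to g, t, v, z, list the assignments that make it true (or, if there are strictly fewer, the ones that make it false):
is true only for:
  g=False, t=True, v=True, z=True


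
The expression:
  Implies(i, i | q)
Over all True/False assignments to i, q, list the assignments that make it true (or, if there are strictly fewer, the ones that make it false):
is always true.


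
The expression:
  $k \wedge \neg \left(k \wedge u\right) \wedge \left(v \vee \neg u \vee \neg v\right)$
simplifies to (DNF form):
$k \wedge \neg u$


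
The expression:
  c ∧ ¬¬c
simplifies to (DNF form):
c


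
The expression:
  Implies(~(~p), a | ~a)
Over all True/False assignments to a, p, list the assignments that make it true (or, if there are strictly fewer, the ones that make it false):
is always true.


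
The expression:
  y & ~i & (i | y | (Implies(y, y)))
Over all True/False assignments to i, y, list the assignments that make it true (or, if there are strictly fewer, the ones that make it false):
is true only for:
  i=False, y=True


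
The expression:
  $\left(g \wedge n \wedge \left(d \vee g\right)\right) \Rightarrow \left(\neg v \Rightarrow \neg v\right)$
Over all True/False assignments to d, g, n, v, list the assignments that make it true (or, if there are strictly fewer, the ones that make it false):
is always true.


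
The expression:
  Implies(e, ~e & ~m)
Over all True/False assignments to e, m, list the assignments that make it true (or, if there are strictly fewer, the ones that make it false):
is true only for:
  e=False, m=False;
  e=False, m=True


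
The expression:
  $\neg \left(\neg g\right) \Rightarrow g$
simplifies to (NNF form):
$\text{True}$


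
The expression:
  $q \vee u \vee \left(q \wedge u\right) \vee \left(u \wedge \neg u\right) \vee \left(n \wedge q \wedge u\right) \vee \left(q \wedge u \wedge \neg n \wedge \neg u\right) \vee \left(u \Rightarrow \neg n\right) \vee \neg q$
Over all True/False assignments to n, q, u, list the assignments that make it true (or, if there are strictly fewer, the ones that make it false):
is always true.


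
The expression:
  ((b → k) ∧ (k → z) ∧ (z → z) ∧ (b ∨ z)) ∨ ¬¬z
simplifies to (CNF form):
z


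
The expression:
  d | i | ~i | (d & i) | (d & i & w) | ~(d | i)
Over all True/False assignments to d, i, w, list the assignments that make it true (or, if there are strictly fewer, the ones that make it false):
is always true.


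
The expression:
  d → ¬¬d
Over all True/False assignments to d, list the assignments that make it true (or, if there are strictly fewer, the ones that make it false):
is always true.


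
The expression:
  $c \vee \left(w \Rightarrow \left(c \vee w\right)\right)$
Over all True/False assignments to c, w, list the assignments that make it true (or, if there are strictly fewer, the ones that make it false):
is always true.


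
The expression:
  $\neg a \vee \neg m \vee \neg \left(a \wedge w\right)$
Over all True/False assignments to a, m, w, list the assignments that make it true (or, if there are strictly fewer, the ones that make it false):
is false only for:
  a=True, m=True, w=True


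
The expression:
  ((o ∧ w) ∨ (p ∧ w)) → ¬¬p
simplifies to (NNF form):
p ∨ ¬o ∨ ¬w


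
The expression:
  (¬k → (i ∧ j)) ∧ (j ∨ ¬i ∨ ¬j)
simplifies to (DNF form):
k ∨ (i ∧ j)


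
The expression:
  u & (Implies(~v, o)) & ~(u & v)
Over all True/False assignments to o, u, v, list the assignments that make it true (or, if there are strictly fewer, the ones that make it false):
is true only for:
  o=True, u=True, v=False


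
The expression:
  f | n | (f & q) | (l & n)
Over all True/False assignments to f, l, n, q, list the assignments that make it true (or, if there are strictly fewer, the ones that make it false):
is false only for:
  f=False, l=False, n=False, q=False;
  f=False, l=False, n=False, q=True;
  f=False, l=True, n=False, q=False;
  f=False, l=True, n=False, q=True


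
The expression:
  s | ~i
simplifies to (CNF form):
s | ~i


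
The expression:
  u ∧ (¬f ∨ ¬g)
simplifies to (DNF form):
(u ∧ ¬f) ∨ (u ∧ ¬g)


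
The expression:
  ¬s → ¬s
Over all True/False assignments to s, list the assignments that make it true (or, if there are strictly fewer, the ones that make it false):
is always true.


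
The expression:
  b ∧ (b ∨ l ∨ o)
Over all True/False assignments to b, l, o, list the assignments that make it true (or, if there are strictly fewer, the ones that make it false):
is true only for:
  b=True, l=False, o=False;
  b=True, l=False, o=True;
  b=True, l=True, o=False;
  b=True, l=True, o=True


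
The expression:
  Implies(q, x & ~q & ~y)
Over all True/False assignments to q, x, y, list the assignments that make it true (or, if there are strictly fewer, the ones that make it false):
is true only for:
  q=False, x=False, y=False;
  q=False, x=False, y=True;
  q=False, x=True, y=False;
  q=False, x=True, y=True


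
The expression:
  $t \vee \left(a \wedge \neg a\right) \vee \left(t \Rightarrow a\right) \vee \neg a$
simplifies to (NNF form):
$\text{True}$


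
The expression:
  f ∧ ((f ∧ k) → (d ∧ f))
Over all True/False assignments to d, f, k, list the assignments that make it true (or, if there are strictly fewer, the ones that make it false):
is true only for:
  d=False, f=True, k=False;
  d=True, f=True, k=False;
  d=True, f=True, k=True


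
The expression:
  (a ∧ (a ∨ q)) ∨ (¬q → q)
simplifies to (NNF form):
a ∨ q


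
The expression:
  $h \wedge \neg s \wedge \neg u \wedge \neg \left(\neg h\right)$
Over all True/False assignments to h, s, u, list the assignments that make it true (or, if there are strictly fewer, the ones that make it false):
is true only for:
  h=True, s=False, u=False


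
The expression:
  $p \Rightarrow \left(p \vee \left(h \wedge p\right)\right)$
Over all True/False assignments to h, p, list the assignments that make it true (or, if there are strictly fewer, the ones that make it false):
is always true.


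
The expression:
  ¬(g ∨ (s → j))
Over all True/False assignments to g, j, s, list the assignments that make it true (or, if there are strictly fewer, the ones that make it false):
is true only for:
  g=False, j=False, s=True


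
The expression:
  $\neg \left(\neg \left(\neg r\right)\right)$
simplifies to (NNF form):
$\neg r$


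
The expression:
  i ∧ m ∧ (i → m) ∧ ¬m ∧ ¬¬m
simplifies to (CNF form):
False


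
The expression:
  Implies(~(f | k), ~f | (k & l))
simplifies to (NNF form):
True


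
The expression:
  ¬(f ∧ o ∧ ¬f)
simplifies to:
True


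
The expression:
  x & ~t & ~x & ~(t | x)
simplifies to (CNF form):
False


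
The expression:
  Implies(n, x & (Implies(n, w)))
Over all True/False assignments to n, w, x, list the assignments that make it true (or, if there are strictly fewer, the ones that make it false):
is false only for:
  n=True, w=False, x=False;
  n=True, w=False, x=True;
  n=True, w=True, x=False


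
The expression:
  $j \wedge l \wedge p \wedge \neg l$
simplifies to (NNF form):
$\text{False}$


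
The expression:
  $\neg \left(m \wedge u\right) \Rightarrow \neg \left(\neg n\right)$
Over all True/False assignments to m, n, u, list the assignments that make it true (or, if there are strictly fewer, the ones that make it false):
is false only for:
  m=False, n=False, u=False;
  m=False, n=False, u=True;
  m=True, n=False, u=False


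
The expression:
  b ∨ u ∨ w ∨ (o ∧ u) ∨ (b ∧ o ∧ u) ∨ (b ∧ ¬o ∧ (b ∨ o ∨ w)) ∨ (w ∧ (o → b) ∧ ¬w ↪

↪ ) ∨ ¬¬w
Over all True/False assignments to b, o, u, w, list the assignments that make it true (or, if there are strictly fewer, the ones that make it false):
is false only for:
  b=False, o=False, u=False, w=False;
  b=False, o=True, u=False, w=False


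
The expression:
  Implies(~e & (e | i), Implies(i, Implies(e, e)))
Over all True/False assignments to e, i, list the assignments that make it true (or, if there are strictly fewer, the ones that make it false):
is always true.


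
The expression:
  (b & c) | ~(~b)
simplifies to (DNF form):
b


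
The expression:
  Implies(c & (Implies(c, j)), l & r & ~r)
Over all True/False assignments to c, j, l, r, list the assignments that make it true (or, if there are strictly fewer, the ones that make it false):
is false only for:
  c=True, j=True, l=False, r=False;
  c=True, j=True, l=False, r=True;
  c=True, j=True, l=True, r=False;
  c=True, j=True, l=True, r=True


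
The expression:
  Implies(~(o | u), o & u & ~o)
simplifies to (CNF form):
o | u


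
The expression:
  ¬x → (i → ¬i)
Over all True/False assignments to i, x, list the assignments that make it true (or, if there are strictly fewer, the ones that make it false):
is false only for:
  i=True, x=False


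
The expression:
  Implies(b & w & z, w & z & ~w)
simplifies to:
~b | ~w | ~z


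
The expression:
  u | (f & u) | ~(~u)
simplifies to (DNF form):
u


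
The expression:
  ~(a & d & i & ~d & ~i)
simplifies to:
True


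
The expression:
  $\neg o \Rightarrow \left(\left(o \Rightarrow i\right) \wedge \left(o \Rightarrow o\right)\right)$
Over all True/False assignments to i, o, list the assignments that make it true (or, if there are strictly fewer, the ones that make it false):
is always true.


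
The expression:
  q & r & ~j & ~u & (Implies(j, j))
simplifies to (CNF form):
q & r & ~j & ~u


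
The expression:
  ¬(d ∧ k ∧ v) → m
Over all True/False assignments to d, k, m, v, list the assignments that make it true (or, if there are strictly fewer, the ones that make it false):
is false only for:
  d=False, k=False, m=False, v=False;
  d=False, k=False, m=False, v=True;
  d=False, k=True, m=False, v=False;
  d=False, k=True, m=False, v=True;
  d=True, k=False, m=False, v=False;
  d=True, k=False, m=False, v=True;
  d=True, k=True, m=False, v=False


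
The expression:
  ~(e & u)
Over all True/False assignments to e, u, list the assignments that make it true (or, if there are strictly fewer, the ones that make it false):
is false only for:
  e=True, u=True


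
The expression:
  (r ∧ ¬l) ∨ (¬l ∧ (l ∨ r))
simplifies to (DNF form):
r ∧ ¬l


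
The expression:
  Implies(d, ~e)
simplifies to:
~d | ~e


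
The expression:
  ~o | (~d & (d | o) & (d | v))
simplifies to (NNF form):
~o | (v & ~d)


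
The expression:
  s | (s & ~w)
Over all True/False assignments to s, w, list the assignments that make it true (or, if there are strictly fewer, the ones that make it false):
is true only for:
  s=True, w=False;
  s=True, w=True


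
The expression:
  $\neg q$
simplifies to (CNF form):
$\neg q$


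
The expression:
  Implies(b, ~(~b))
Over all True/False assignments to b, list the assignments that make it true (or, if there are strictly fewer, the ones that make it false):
is always true.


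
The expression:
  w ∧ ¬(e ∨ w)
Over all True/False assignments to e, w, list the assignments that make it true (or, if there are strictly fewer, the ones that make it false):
is never true.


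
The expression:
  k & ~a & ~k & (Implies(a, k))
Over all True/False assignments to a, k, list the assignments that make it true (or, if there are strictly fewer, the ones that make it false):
is never true.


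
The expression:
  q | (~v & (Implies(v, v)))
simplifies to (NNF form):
q | ~v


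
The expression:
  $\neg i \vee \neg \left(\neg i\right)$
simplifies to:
$\text{True}$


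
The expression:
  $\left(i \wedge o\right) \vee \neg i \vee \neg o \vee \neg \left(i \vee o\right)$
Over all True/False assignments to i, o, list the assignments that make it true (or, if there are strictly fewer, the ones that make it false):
is always true.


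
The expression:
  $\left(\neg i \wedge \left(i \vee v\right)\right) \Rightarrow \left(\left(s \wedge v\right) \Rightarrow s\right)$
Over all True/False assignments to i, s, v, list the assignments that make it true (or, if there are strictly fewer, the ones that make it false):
is always true.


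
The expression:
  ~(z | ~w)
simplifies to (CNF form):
w & ~z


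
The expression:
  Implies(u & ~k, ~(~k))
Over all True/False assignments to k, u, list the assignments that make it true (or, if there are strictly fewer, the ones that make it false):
is false only for:
  k=False, u=True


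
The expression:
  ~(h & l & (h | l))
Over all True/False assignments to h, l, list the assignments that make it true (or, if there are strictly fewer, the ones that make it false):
is false only for:
  h=True, l=True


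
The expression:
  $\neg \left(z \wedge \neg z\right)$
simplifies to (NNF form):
$\text{True}$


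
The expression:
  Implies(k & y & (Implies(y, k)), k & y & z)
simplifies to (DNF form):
z | ~k | ~y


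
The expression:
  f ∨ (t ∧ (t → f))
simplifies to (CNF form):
f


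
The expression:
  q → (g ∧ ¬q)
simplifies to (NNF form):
¬q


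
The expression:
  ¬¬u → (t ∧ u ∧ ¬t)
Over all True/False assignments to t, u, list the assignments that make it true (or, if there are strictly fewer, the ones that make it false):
is true only for:
  t=False, u=False;
  t=True, u=False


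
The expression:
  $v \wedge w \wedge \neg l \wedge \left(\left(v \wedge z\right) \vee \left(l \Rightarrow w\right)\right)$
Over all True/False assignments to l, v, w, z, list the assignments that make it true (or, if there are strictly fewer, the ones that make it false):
is true only for:
  l=False, v=True, w=True, z=False;
  l=False, v=True, w=True, z=True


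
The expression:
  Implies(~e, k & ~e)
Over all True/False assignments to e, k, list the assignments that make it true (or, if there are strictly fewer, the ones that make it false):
is false only for:
  e=False, k=False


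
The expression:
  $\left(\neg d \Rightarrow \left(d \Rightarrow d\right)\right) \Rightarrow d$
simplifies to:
$d$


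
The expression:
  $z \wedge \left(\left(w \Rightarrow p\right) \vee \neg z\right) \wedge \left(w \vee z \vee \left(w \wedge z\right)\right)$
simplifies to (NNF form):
$z \wedge \left(p \vee \neg w\right)$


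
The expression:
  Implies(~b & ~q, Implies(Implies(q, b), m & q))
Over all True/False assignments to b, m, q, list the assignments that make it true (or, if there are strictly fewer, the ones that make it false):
is false only for:
  b=False, m=False, q=False;
  b=False, m=True, q=False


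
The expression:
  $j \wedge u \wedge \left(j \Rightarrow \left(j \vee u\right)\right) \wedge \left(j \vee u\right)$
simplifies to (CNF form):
$j \wedge u$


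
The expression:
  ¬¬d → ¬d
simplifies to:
¬d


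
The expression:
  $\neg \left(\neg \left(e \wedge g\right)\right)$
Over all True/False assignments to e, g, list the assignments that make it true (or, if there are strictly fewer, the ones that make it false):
is true only for:
  e=True, g=True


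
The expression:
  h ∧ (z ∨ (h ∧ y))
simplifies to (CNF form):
h ∧ (y ∨ z)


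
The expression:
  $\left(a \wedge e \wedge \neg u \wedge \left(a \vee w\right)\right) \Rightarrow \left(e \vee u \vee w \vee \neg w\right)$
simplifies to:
$\text{True}$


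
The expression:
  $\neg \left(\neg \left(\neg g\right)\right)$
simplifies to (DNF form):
$\neg g$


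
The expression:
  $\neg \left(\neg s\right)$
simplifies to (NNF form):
$s$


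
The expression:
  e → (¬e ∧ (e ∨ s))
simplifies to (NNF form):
¬e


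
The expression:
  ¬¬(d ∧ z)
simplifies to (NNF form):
d ∧ z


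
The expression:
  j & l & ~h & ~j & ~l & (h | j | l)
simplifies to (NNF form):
False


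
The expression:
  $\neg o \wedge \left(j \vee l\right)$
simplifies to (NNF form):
$\neg o \wedge \left(j \vee l\right)$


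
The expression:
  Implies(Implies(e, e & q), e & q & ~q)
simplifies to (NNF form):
e & ~q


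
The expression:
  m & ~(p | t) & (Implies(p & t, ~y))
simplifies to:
m & ~p & ~t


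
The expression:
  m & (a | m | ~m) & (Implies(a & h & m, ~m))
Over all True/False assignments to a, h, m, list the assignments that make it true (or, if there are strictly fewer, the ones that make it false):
is true only for:
  a=False, h=False, m=True;
  a=False, h=True, m=True;
  a=True, h=False, m=True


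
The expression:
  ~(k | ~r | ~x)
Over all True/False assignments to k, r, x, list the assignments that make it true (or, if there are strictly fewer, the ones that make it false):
is true only for:
  k=False, r=True, x=True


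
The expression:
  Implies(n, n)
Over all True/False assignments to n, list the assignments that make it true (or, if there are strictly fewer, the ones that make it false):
is always true.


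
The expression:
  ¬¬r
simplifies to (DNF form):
r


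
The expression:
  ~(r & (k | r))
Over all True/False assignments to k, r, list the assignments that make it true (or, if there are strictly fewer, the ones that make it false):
is true only for:
  k=False, r=False;
  k=True, r=False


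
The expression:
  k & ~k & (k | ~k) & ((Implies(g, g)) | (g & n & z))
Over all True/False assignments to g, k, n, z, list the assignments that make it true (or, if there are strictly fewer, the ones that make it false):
is never true.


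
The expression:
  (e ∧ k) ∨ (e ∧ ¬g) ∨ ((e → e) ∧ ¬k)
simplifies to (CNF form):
e ∨ ¬k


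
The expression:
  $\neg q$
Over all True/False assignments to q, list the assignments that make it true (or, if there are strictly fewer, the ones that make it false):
is true only for:
  q=False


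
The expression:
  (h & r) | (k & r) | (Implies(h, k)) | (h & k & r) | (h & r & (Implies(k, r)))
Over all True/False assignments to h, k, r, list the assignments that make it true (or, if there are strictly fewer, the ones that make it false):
is false only for:
  h=True, k=False, r=False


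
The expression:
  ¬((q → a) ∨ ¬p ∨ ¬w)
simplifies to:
p ∧ q ∧ w ∧ ¬a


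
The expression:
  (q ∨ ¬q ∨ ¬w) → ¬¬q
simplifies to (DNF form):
q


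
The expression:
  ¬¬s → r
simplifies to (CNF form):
r ∨ ¬s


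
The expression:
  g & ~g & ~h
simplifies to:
False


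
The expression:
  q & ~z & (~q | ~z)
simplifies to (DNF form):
q & ~z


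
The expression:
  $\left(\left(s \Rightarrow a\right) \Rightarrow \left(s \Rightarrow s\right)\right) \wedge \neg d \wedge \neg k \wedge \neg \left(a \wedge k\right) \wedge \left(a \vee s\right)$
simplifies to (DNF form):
$\left(a \wedge \neg d \wedge \neg k\right) \vee \left(s \wedge \neg d \wedge \neg k\right)$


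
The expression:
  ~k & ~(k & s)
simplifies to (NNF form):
~k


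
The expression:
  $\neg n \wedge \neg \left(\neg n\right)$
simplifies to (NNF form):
$\text{False}$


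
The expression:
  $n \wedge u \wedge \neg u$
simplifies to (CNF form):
$\text{False}$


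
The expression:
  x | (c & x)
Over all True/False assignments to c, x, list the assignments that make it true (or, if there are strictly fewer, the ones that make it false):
is true only for:
  c=False, x=True;
  c=True, x=True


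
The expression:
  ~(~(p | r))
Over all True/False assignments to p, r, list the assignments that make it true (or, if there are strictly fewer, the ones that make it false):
is false only for:
  p=False, r=False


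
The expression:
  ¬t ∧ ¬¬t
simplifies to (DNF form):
False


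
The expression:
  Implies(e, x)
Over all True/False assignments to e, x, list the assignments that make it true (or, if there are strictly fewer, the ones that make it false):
is false only for:
  e=True, x=False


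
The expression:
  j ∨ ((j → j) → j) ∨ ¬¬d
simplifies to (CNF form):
d ∨ j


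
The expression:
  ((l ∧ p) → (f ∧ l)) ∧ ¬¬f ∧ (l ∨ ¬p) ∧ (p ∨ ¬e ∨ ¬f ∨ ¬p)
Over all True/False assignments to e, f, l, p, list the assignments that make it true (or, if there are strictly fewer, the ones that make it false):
is true only for:
  e=False, f=True, l=False, p=False;
  e=False, f=True, l=True, p=False;
  e=False, f=True, l=True, p=True;
  e=True, f=True, l=False, p=False;
  e=True, f=True, l=True, p=False;
  e=True, f=True, l=True, p=True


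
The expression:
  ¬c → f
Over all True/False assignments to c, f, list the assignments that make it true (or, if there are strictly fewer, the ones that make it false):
is false only for:
  c=False, f=False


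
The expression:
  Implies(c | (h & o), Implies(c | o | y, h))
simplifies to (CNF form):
h | ~c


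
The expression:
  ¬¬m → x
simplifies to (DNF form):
x ∨ ¬m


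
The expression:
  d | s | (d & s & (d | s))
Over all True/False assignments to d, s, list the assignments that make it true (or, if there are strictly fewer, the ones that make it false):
is false only for:
  d=False, s=False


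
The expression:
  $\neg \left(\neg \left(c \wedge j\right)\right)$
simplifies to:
$c \wedge j$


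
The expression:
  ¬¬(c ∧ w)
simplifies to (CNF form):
c ∧ w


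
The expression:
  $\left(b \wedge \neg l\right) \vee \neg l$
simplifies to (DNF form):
$\neg l$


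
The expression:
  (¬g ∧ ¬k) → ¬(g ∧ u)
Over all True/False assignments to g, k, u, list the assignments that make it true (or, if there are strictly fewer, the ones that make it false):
is always true.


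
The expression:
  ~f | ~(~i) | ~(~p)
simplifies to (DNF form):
i | p | ~f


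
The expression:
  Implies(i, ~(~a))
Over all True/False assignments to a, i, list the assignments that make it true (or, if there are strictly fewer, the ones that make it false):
is false only for:
  a=False, i=True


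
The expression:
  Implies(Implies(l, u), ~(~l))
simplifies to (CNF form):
l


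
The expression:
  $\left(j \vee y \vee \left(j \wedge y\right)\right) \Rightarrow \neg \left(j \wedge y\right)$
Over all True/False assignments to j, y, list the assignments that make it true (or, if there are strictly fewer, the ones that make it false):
is false only for:
  j=True, y=True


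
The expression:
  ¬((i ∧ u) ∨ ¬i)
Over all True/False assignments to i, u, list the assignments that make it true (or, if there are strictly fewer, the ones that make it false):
is true only for:
  i=True, u=False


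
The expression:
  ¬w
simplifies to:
¬w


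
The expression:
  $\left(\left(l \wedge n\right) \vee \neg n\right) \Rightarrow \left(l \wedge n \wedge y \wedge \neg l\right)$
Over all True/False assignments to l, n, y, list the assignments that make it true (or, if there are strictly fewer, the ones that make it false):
is true only for:
  l=False, n=True, y=False;
  l=False, n=True, y=True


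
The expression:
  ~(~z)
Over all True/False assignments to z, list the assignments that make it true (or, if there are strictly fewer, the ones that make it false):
is true only for:
  z=True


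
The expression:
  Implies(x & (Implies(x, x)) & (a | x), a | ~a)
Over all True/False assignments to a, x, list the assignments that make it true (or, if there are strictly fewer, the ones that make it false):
is always true.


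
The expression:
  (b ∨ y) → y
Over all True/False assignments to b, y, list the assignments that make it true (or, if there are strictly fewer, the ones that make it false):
is false only for:
  b=True, y=False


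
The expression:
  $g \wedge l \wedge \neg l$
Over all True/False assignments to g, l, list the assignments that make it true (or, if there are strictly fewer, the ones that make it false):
is never true.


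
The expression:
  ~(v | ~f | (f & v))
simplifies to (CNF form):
f & ~v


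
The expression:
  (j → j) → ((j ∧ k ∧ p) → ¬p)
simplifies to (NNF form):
¬j ∨ ¬k ∨ ¬p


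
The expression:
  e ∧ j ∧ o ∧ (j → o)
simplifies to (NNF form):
e ∧ j ∧ o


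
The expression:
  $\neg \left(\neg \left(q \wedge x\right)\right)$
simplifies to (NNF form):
$q \wedge x$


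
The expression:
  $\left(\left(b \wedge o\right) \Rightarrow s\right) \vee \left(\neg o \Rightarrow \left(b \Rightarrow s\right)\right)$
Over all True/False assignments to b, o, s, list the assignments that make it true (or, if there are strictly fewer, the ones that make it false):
is always true.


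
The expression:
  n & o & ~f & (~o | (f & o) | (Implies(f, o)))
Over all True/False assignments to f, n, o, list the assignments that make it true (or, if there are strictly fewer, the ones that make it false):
is true only for:
  f=False, n=True, o=True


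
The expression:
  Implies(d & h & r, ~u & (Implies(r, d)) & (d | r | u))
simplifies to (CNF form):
~d | ~h | ~r | ~u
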